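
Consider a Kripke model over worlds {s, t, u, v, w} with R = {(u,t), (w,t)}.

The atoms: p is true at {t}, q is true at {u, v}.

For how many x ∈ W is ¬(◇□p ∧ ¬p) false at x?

s: ◇□p ∧ ¬p is F. ✓
t: ◇□p ∧ ¬p is F. ✓
u: ◇□p ∧ ¬p is T. ✗
v: ◇□p ∧ ¬p is F. ✓
w: ◇□p ∧ ¬p is T. ✗
Satisfying worlds: {s, t, v}.
So ¬(◇□p ∧ ¬p) fails at the other 2 worlds.

2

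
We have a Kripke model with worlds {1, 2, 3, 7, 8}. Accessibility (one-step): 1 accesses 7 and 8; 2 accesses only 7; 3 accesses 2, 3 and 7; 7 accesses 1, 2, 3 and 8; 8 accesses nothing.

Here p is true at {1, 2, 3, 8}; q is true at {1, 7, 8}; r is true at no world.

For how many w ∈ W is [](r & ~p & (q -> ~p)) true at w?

1

1: successors {7, 8}; r & ~p & (q -> ~p) there: 7:F, 8:F. ✗
2: successors {7}; r & ~p & (q -> ~p) there: 7:F. ✗
3: successors {2, 3, 7}; r & ~p & (q -> ~p) there: 2:F, 3:F, 7:F. ✗
7: successors {1, 2, 3, 8}; r & ~p & (q -> ~p) there: 1:F, 2:F, 3:F, 8:F. ✗
8: no successors, so [](r & ~p & (q -> ~p)) holds vacuously. ✓
Satisfying worlds: {8}.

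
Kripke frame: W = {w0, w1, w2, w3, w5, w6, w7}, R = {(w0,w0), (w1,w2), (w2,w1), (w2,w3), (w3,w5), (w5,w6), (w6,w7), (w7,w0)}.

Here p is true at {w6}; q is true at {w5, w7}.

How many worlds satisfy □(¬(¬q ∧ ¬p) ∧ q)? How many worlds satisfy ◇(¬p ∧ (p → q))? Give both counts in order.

For □(¬(¬q ∧ ¬p) ∧ q):
w0: successors {w0}; ¬(¬q ∧ ¬p) ∧ q there: w0:F. ✗
w1: successors {w2}; ¬(¬q ∧ ¬p) ∧ q there: w2:F. ✗
w2: successors {w1, w3}; ¬(¬q ∧ ¬p) ∧ q there: w1:F, w3:F. ✗
w3: successors {w5}; ¬(¬q ∧ ¬p) ∧ q there: w5:T. ✓
w5: successors {w6}; ¬(¬q ∧ ¬p) ∧ q there: w6:F. ✗
w6: successors {w7}; ¬(¬q ∧ ¬p) ∧ q there: w7:T. ✓
w7: successors {w0}; ¬(¬q ∧ ¬p) ∧ q there: w0:F. ✗
— 2 worlds.
For ◇(¬p ∧ (p → q)):
w0: successors {w0}; ¬p ∧ (p → q) there: w0:T. ✓
w1: successors {w2}; ¬p ∧ (p → q) there: w2:T. ✓
w2: successors {w1, w3}; ¬p ∧ (p → q) there: w1:T, w3:T. ✓
w3: successors {w5}; ¬p ∧ (p → q) there: w5:T. ✓
w5: successors {w6}; ¬p ∧ (p → q) there: w6:F. ✗
w6: successors {w7}; ¬p ∧ (p → q) there: w7:T. ✓
w7: successors {w0}; ¬p ∧ (p → q) there: w0:T. ✓
— 6 worlds.

2 and 6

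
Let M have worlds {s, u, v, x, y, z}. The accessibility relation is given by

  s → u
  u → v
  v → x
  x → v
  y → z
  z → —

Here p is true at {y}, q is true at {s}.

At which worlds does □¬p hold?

{s, u, v, x, y, z}

s: successors {u}; ¬p there: u:T. ✓
u: successors {v}; ¬p there: v:T. ✓
v: successors {x}; ¬p there: x:T. ✓
x: successors {v}; ¬p there: v:T. ✓
y: successors {z}; ¬p there: z:T. ✓
z: no successors, so □¬p holds vacuously. ✓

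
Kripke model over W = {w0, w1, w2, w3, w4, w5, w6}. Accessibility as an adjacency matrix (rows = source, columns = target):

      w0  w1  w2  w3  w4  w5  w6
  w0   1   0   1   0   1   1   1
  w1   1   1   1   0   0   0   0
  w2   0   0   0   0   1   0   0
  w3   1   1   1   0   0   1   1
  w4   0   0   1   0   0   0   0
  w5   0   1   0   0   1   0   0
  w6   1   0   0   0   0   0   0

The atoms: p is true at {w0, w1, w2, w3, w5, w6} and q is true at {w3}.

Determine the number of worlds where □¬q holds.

7

w0: successors {w0, w2, w4, w5, w6}; ¬q there: w0:T, w2:T, w4:T, w5:T, w6:T. ✓
w1: successors {w0, w1, w2}; ¬q there: w0:T, w1:T, w2:T. ✓
w2: successors {w4}; ¬q there: w4:T. ✓
w3: successors {w0, w1, w2, w5, w6}; ¬q there: w0:T, w1:T, w2:T, w5:T, w6:T. ✓
w4: successors {w2}; ¬q there: w2:T. ✓
w5: successors {w1, w4}; ¬q there: w1:T, w4:T. ✓
w6: successors {w0}; ¬q there: w0:T. ✓
Satisfying worlds: {w0, w1, w2, w3, w4, w5, w6}.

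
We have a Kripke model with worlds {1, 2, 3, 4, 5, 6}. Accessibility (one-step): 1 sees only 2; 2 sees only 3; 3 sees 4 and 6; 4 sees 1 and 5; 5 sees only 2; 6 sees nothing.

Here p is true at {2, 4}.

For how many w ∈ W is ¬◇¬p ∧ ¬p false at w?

1: ¬◇¬p is T, ¬p is T. ✓
2: ¬◇¬p is F, ¬p is F. ✗
3: ¬◇¬p is F, ¬p is T. ✗
4: ¬◇¬p is F, ¬p is F. ✗
5: ¬◇¬p is T, ¬p is T. ✓
6: ¬◇¬p is T, ¬p is T. ✓
Satisfying worlds: {1, 5, 6}.
So ¬◇¬p ∧ ¬p fails at the other 3 worlds.

3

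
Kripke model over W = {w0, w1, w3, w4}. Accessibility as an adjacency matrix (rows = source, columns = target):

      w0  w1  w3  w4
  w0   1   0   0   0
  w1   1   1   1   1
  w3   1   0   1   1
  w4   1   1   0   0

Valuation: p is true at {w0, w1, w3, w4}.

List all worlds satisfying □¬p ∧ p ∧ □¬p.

∅

w0: □¬p ∧ p is F, □¬p is F. ✗
w1: □¬p ∧ p is F, □¬p is F. ✗
w3: □¬p ∧ p is F, □¬p is F. ✗
w4: □¬p ∧ p is F, □¬p is F. ✗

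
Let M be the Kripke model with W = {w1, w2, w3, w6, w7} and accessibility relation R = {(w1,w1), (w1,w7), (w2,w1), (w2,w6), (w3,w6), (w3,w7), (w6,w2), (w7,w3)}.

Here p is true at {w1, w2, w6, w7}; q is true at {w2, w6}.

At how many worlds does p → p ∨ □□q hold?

w1: p is T, p ∨ □□q is T. ✓
w2: p is T, p ∨ □□q is T. ✓
w3: p is F, p ∨ □□q is F. ✓
w6: p is T, p ∨ □□q is T. ✓
w7: p is T, p ∨ □□q is T. ✓
Satisfying worlds: {w1, w2, w3, w6, w7}.

5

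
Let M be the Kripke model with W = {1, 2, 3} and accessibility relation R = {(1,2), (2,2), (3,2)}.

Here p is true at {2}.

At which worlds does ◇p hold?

{1, 2, 3}

1: successors {2}; p there: 2:T. ✓
2: successors {2}; p there: 2:T. ✓
3: successors {2}; p there: 2:T. ✓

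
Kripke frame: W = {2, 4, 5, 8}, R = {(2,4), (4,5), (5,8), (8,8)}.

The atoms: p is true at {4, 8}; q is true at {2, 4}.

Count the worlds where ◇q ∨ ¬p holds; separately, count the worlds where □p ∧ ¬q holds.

For ◇q ∨ ¬p:
2: ◇q is T, ¬p is T. ✓
4: ◇q is F, ¬p is F. ✗
5: ◇q is F, ¬p is T. ✓
8: ◇q is F, ¬p is F. ✗
— 2 worlds.
For □p ∧ ¬q:
2: □p is T, ¬q is F. ✗
4: □p is F, ¬q is F. ✗
5: □p is T, ¬q is T. ✓
8: □p is T, ¬q is T. ✓
— 2 worlds.

2 and 2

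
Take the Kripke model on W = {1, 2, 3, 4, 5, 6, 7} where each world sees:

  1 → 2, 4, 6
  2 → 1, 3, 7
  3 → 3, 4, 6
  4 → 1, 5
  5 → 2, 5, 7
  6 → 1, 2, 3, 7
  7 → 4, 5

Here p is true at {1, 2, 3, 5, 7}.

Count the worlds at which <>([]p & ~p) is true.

1: successors {2, 4, 6}; []p & ~p there: 2:F, 4:T, 6:T. ✓
2: successors {1, 3, 7}; []p & ~p there: 1:F, 3:F, 7:F. ✗
3: successors {3, 4, 6}; []p & ~p there: 3:F, 4:T, 6:T. ✓
4: successors {1, 5}; []p & ~p there: 1:F, 5:F. ✗
5: successors {2, 5, 7}; []p & ~p there: 2:F, 5:F, 7:F. ✗
6: successors {1, 2, 3, 7}; []p & ~p there: 1:F, 2:F, 3:F, 7:F. ✗
7: successors {4, 5}; []p & ~p there: 4:T, 5:F. ✓
Satisfying worlds: {1, 3, 7}.

3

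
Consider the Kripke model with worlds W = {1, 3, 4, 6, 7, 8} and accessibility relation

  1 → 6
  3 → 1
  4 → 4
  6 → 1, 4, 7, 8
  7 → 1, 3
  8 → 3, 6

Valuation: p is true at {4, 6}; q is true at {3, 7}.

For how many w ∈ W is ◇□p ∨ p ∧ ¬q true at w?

4

1: ◇□p is F, p ∧ ¬q is F. ✗
3: ◇□p is T, p ∧ ¬q is F. ✓
4: ◇□p is T, p ∧ ¬q is T. ✓
6: ◇□p is T, p ∧ ¬q is T. ✓
7: ◇□p is T, p ∧ ¬q is F. ✓
8: ◇□p is F, p ∧ ¬q is F. ✗
Satisfying worlds: {3, 4, 6, 7}.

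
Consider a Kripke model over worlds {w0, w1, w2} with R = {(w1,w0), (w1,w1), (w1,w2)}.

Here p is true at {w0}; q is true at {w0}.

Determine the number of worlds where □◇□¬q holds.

w0: no successors, so □◇□¬q holds vacuously. ✓
w1: successors {w0, w1, w2}; ◇□¬q there: w0:F, w1:T, w2:F. ✗
w2: no successors, so □◇□¬q holds vacuously. ✓
Satisfying worlds: {w0, w2}.

2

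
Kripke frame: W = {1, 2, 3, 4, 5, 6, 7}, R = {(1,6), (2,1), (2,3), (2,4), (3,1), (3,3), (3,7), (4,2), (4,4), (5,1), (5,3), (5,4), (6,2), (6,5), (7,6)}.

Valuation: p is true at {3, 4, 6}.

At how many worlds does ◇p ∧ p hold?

1: ◇p is T, p is F. ✗
2: ◇p is T, p is F. ✗
3: ◇p is T, p is T. ✓
4: ◇p is T, p is T. ✓
5: ◇p is T, p is F. ✗
6: ◇p is F, p is T. ✗
7: ◇p is T, p is F. ✗
Satisfying worlds: {3, 4}.

2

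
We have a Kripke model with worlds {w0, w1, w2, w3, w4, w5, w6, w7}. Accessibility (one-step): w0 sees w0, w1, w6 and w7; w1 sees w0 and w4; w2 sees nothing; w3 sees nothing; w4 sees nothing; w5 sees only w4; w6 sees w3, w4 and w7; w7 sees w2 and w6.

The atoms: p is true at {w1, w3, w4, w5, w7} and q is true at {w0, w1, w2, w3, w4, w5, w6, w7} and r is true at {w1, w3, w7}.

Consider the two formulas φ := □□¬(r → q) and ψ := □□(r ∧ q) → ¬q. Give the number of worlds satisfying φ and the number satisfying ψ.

4 and 4

For □□¬(r → q):
w0: successors {w0, w1, w6, w7}; □¬(r → q) there: w0:F, w1:F, w6:F, w7:F. ✗
w1: successors {w0, w4}; □¬(r → q) there: w0:F, w4:T. ✗
w2: no successors, so □□¬(r → q) holds vacuously. ✓
w3: no successors, so □□¬(r → q) holds vacuously. ✓
w4: no successors, so □□¬(r → q) holds vacuously. ✓
w5: successors {w4}; □¬(r → q) there: w4:T. ✓
w6: successors {w3, w4, w7}; □¬(r → q) there: w3:T, w4:T, w7:F. ✗
w7: successors {w2, w6}; □¬(r → q) there: w2:T, w6:F. ✗
— 4 worlds.
For □□(r ∧ q) → ¬q:
w0: □□(r ∧ q) is F, ¬q is F. ✓
w1: □□(r ∧ q) is F, ¬q is F. ✓
w2: □□(r ∧ q) is T, ¬q is F. ✗
w3: □□(r ∧ q) is T, ¬q is F. ✗
w4: □□(r ∧ q) is T, ¬q is F. ✗
w5: □□(r ∧ q) is T, ¬q is F. ✗
w6: □□(r ∧ q) is F, ¬q is F. ✓
w7: □□(r ∧ q) is F, ¬q is F. ✓
— 4 worlds.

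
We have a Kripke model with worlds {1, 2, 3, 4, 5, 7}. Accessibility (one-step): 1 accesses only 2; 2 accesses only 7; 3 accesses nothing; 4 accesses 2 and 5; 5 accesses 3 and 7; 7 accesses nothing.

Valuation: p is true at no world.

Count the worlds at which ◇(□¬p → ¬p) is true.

4

1: successors {2}; □¬p → ¬p there: 2:T. ✓
2: successors {7}; □¬p → ¬p there: 7:T. ✓
3: no successors, so ◇(□¬p → ¬p) fails. ✗
4: successors {2, 5}; □¬p → ¬p there: 2:T, 5:T. ✓
5: successors {3, 7}; □¬p → ¬p there: 3:T, 7:T. ✓
7: no successors, so ◇(□¬p → ¬p) fails. ✗
Satisfying worlds: {1, 2, 4, 5}.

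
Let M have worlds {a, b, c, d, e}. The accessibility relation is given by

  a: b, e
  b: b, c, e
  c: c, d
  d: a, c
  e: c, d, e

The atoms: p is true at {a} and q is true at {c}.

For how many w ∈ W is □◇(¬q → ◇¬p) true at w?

5

a: successors {b, e}; ◇(¬q → ◇¬p) there: b:T, e:T. ✓
b: successors {b, c, e}; ◇(¬q → ◇¬p) there: b:T, c:T, e:T. ✓
c: successors {c, d}; ◇(¬q → ◇¬p) there: c:T, d:T. ✓
d: successors {a, c}; ◇(¬q → ◇¬p) there: a:T, c:T. ✓
e: successors {c, d, e}; ◇(¬q → ◇¬p) there: c:T, d:T, e:T. ✓
Satisfying worlds: {a, b, c, d, e}.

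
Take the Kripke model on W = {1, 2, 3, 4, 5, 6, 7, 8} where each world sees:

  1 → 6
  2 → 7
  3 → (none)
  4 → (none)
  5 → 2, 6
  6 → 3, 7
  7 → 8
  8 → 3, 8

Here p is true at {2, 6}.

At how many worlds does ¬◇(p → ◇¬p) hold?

2

1: ◇(p → ◇¬p) is T. ✗
2: ◇(p → ◇¬p) is T. ✗
3: ◇(p → ◇¬p) is F. ✓
4: ◇(p → ◇¬p) is F. ✓
5: ◇(p → ◇¬p) is T. ✗
6: ◇(p → ◇¬p) is T. ✗
7: ◇(p → ◇¬p) is T. ✗
8: ◇(p → ◇¬p) is T. ✗
Satisfying worlds: {3, 4}.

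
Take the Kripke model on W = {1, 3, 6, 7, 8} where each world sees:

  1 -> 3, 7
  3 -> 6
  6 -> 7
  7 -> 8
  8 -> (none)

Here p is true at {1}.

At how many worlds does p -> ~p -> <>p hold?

5

1: p is T, ~p -> <>p is T. ✓
3: p is F, ~p -> <>p is F. ✓
6: p is F, ~p -> <>p is F. ✓
7: p is F, ~p -> <>p is F. ✓
8: p is F, ~p -> <>p is F. ✓
Satisfying worlds: {1, 3, 6, 7, 8}.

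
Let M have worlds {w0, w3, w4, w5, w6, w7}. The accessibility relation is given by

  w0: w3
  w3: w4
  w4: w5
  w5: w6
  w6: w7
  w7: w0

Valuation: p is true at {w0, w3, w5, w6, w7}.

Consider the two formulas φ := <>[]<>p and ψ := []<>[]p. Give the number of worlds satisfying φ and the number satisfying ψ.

For <>[]<>p:
w0: successors {w3}; []<>p there: w3:T. ✓
w3: successors {w4}; []<>p there: w4:T. ✓
w4: successors {w5}; []<>p there: w5:T. ✓
w5: successors {w6}; []<>p there: w6:T. ✓
w6: successors {w7}; []<>p there: w7:T. ✓
w7: successors {w0}; []<>p there: w0:F. ✗
— 5 worlds.
For []<>[]p:
w0: successors {w3}; <>[]p there: w3:T. ✓
w3: successors {w4}; <>[]p there: w4:T. ✓
w4: successors {w5}; <>[]p there: w5:T. ✓
w5: successors {w6}; <>[]p there: w6:T. ✓
w6: successors {w7}; <>[]p there: w7:T. ✓
w7: successors {w0}; <>[]p there: w0:F. ✗
— 5 worlds.

5 and 5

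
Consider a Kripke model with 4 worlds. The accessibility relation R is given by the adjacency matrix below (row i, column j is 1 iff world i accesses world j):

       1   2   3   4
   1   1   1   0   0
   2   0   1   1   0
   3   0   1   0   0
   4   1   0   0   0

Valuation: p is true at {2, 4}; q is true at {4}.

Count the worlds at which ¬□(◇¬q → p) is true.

1: □(◇¬q → p) is F. ✓
2: □(◇¬q → p) is F. ✓
3: □(◇¬q → p) is T. ✗
4: □(◇¬q → p) is F. ✓
Satisfying worlds: {1, 2, 4}.

3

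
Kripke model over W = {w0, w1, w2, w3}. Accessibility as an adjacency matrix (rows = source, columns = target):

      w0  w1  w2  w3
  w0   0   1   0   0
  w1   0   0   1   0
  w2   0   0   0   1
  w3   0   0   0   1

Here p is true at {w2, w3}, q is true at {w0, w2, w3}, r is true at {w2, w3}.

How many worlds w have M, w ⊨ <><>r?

4

w0: successors {w1}; <>r there: w1:T. ✓
w1: successors {w2}; <>r there: w2:T. ✓
w2: successors {w3}; <>r there: w3:T. ✓
w3: successors {w3}; <>r there: w3:T. ✓
Satisfying worlds: {w0, w1, w2, w3}.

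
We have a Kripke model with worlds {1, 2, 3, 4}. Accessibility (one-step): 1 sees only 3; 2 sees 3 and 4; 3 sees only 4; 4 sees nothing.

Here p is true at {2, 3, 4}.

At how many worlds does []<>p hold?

2

1: successors {3}; <>p there: 3:T. ✓
2: successors {3, 4}; <>p there: 3:T, 4:F. ✗
3: successors {4}; <>p there: 4:F. ✗
4: no successors, so []<>p holds vacuously. ✓
Satisfying worlds: {1, 4}.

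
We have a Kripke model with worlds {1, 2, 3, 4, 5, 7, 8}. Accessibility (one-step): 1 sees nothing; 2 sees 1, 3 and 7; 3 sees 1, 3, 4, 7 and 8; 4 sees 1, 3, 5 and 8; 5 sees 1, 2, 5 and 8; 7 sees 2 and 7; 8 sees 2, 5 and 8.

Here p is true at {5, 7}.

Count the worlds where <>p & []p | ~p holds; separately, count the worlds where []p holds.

5 and 1

For <>p & []p | ~p:
1: <>p & []p is F, ~p is T. ✓
2: <>p & []p is F, ~p is T. ✓
3: <>p & []p is F, ~p is T. ✓
4: <>p & []p is F, ~p is T. ✓
5: <>p & []p is F, ~p is F. ✗
7: <>p & []p is F, ~p is F. ✗
8: <>p & []p is F, ~p is T. ✓
— 5 worlds.
For []p:
1: no successors, so []p holds vacuously. ✓
2: successors {1, 3, 7}; p there: 1:F, 3:F, 7:T. ✗
3: successors {1, 3, 4, 7, 8}; p there: 1:F, 3:F, 4:F, 7:T, 8:F. ✗
4: successors {1, 3, 5, 8}; p there: 1:F, 3:F, 5:T, 8:F. ✗
5: successors {1, 2, 5, 8}; p there: 1:F, 2:F, 5:T, 8:F. ✗
7: successors {2, 7}; p there: 2:F, 7:T. ✗
8: successors {2, 5, 8}; p there: 2:F, 5:T, 8:F. ✗
— 1 world.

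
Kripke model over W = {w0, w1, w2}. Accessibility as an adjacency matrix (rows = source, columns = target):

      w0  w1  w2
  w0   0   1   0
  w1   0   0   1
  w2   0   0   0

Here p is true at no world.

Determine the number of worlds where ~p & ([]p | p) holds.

w0: ~p is T, []p | p is F. ✗
w1: ~p is T, []p | p is F. ✗
w2: ~p is T, []p | p is T. ✓
Satisfying worlds: {w2}.

1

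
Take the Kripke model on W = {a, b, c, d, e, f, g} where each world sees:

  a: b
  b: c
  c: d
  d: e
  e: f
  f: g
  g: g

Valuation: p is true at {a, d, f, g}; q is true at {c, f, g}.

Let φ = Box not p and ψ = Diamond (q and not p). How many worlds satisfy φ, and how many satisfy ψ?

For Box not p:
a: successors {b}; not p there: b:T. ✓
b: successors {c}; not p there: c:T. ✓
c: successors {d}; not p there: d:F. ✗
d: successors {e}; not p there: e:T. ✓
e: successors {f}; not p there: f:F. ✗
f: successors {g}; not p there: g:F. ✗
g: successors {g}; not p there: g:F. ✗
— 3 worlds.
For Diamond (q and not p):
a: successors {b}; q and not p there: b:F. ✗
b: successors {c}; q and not p there: c:T. ✓
c: successors {d}; q and not p there: d:F. ✗
d: successors {e}; q and not p there: e:F. ✗
e: successors {f}; q and not p there: f:F. ✗
f: successors {g}; q and not p there: g:F. ✗
g: successors {g}; q and not p there: g:F. ✗
— 1 world.

3 and 1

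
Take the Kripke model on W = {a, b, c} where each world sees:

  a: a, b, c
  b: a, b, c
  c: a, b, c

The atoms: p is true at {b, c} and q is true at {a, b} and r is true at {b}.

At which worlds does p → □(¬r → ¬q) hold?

a: p is F, □(¬r → ¬q) is F. ✓
b: p is T, □(¬r → ¬q) is F. ✗
c: p is T, □(¬r → ¬q) is F. ✗

{a}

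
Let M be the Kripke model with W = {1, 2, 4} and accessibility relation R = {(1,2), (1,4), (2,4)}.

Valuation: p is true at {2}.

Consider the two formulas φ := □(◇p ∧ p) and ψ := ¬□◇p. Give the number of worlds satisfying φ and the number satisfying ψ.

For □(◇p ∧ p):
1: successors {2, 4}; ◇p ∧ p there: 2:F, 4:F. ✗
2: successors {4}; ◇p ∧ p there: 4:F. ✗
4: no successors, so □(◇p ∧ p) holds vacuously. ✓
— 1 world.
For ¬□◇p:
1: □◇p is F. ✓
2: □◇p is F. ✓
4: □◇p is T. ✗
— 2 worlds.

1 and 2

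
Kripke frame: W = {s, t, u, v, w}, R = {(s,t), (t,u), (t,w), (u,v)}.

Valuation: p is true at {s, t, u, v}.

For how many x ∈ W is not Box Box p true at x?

1

s: Box Box p is F. ✓
t: Box Box p is T. ✗
u: Box Box p is T. ✗
v: Box Box p is T. ✗
w: Box Box p is T. ✗
Satisfying worlds: {s}.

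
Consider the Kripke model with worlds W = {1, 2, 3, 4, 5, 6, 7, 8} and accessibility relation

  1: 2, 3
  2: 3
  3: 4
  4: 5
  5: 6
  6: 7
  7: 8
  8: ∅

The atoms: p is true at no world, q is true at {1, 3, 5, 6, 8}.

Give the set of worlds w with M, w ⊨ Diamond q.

1: successors {2, 3}; q there: 2:F, 3:T. ✓
2: successors {3}; q there: 3:T. ✓
3: successors {4}; q there: 4:F. ✗
4: successors {5}; q there: 5:T. ✓
5: successors {6}; q there: 6:T. ✓
6: successors {7}; q there: 7:F. ✗
7: successors {8}; q there: 8:T. ✓
8: no successors, so Diamond q fails. ✗

{1, 2, 4, 5, 7}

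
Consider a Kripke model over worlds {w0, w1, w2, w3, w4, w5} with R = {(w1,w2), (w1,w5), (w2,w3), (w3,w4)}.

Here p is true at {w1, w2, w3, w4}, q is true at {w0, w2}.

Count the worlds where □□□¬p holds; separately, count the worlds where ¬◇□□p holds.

For □□□¬p:
w0: no successors, so □□□¬p holds vacuously. ✓
w1: successors {w2, w5}; □□¬p there: w2:F, w5:T. ✗
w2: successors {w3}; □□¬p there: w3:T. ✓
w3: successors {w4}; □□¬p there: w4:T. ✓
w4: no successors, so □□□¬p holds vacuously. ✓
w5: no successors, so □□□¬p holds vacuously. ✓
— 5 worlds.
For ¬◇□□p:
w0: ◇□□p is F. ✓
w1: ◇□□p is T. ✗
w2: ◇□□p is T. ✗
w3: ◇□□p is T. ✗
w4: ◇□□p is F. ✓
w5: ◇□□p is F. ✓
— 3 worlds.

5 and 3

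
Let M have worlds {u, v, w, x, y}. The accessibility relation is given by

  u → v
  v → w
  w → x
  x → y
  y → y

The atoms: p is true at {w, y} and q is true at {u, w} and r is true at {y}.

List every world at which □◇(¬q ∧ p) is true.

{w, x, y}

u: successors {v}; ◇(¬q ∧ p) there: v:F. ✗
v: successors {w}; ◇(¬q ∧ p) there: w:F. ✗
w: successors {x}; ◇(¬q ∧ p) there: x:T. ✓
x: successors {y}; ◇(¬q ∧ p) there: y:T. ✓
y: successors {y}; ◇(¬q ∧ p) there: y:T. ✓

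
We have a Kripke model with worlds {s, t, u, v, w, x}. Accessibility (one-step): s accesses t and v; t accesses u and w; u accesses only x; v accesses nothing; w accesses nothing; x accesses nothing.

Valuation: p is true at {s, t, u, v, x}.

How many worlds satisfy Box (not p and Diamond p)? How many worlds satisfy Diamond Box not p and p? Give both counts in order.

For Box (not p and Diamond p):
s: successors {t, v}; not p and Diamond p there: t:F, v:F. ✗
t: successors {u, w}; not p and Diamond p there: u:F, w:F. ✗
u: successors {x}; not p and Diamond p there: x:F. ✗
v: no successors, so Box (not p and Diamond p) holds vacuously. ✓
w: no successors, so Box (not p and Diamond p) holds vacuously. ✓
x: no successors, so Box (not p and Diamond p) holds vacuously. ✓
— 3 worlds.
For Diamond Box not p and p:
s: Diamond Box not p is T, p is T. ✓
t: Diamond Box not p is T, p is T. ✓
u: Diamond Box not p is T, p is T. ✓
v: Diamond Box not p is F, p is T. ✗
w: Diamond Box not p is F, p is F. ✗
x: Diamond Box not p is F, p is T. ✗
— 3 worlds.

3 and 3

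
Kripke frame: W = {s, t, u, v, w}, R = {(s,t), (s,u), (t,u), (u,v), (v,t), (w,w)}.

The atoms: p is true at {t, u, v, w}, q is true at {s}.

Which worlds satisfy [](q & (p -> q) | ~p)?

s: successors {t, u}; q & (p -> q) | ~p there: t:F, u:F. ✗
t: successors {u}; q & (p -> q) | ~p there: u:F. ✗
u: successors {v}; q & (p -> q) | ~p there: v:F. ✗
v: successors {t}; q & (p -> q) | ~p there: t:F. ✗
w: successors {w}; q & (p -> q) | ~p there: w:F. ✗

∅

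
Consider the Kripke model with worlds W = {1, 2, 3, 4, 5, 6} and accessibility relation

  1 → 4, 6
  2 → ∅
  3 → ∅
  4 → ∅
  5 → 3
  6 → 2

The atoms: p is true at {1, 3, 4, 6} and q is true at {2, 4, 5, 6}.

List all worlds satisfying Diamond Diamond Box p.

{1}

1: successors {4, 6}; Diamond Box p there: 4:F, 6:T. ✓
2: no successors, so Diamond Diamond Box p fails. ✗
3: no successors, so Diamond Diamond Box p fails. ✗
4: no successors, so Diamond Diamond Box p fails. ✗
5: successors {3}; Diamond Box p there: 3:F. ✗
6: successors {2}; Diamond Box p there: 2:F. ✗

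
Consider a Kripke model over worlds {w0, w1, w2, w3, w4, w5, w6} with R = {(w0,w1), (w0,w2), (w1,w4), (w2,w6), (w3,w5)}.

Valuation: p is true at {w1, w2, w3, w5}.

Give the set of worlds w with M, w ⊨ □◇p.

{w4, w5, w6}

w0: successors {w1, w2}; ◇p there: w1:F, w2:F. ✗
w1: successors {w4}; ◇p there: w4:F. ✗
w2: successors {w6}; ◇p there: w6:F. ✗
w3: successors {w5}; ◇p there: w5:F. ✗
w4: no successors, so □◇p holds vacuously. ✓
w5: no successors, so □◇p holds vacuously. ✓
w6: no successors, so □◇p holds vacuously. ✓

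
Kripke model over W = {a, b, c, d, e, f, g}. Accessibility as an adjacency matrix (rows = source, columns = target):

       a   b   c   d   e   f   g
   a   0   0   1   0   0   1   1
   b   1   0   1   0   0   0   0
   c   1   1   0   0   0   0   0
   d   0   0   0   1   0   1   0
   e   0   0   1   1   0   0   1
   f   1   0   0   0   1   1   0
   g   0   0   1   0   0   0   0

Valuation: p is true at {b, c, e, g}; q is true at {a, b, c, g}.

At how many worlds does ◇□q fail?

a: successors {c, f, g}; □q there: c:T, f:F, g:T. ✓
b: successors {a, c}; □q there: a:F, c:T. ✓
c: successors {a, b}; □q there: a:F, b:T. ✓
d: successors {d, f}; □q there: d:F, f:F. ✗
e: successors {c, d, g}; □q there: c:T, d:F, g:T. ✓
f: successors {a, e, f}; □q there: a:F, e:F, f:F. ✗
g: successors {c}; □q there: c:T. ✓
Satisfying worlds: {a, b, c, e, g}.
So ◇□q fails at the other 2 worlds.

2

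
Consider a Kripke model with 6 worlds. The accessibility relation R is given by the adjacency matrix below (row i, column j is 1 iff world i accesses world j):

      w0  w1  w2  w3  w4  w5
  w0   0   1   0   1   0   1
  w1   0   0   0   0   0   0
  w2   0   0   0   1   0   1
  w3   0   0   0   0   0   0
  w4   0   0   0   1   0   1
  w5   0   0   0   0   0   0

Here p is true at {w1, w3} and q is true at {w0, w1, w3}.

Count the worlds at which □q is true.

3

w0: successors {w1, w3, w5}; q there: w1:T, w3:T, w5:F. ✗
w1: no successors, so □q holds vacuously. ✓
w2: successors {w3, w5}; q there: w3:T, w5:F. ✗
w3: no successors, so □q holds vacuously. ✓
w4: successors {w3, w5}; q there: w3:T, w5:F. ✗
w5: no successors, so □q holds vacuously. ✓
Satisfying worlds: {w1, w3, w5}.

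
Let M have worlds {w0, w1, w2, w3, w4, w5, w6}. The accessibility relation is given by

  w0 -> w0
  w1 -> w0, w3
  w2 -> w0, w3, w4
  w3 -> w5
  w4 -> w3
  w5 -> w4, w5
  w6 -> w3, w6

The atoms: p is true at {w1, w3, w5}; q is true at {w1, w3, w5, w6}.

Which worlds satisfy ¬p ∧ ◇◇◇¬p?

{w0, w2, w4, w6}

w0: ¬p is T, ◇◇◇¬p is T. ✓
w1: ¬p is F, ◇◇◇¬p is T. ✗
w2: ¬p is T, ◇◇◇¬p is T. ✓
w3: ¬p is F, ◇◇◇¬p is T. ✗
w4: ¬p is T, ◇◇◇¬p is T. ✓
w5: ¬p is F, ◇◇◇¬p is T. ✗
w6: ¬p is T, ◇◇◇¬p is T. ✓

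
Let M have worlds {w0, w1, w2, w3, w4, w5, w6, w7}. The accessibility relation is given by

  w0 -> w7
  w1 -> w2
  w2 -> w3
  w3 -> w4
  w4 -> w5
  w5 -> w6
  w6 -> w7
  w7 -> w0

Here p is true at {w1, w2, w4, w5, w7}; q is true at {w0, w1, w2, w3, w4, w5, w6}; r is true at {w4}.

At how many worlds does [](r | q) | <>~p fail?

w0: [](r | q) is F, <>~p is F. ✗
w1: [](r | q) is T, <>~p is F. ✓
w2: [](r | q) is T, <>~p is T. ✓
w3: [](r | q) is T, <>~p is F. ✓
w4: [](r | q) is T, <>~p is F. ✓
w5: [](r | q) is T, <>~p is T. ✓
w6: [](r | q) is F, <>~p is F. ✗
w7: [](r | q) is T, <>~p is T. ✓
Satisfying worlds: {w1, w2, w3, w4, w5, w7}.
So [](r | q) | <>~p fails at the other 2 worlds.

2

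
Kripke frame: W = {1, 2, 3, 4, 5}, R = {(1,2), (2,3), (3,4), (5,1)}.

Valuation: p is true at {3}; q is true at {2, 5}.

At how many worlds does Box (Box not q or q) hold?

4

1: successors {2}; Box not q or q there: 2:T. ✓
2: successors {3}; Box not q or q there: 3:T. ✓
3: successors {4}; Box not q or q there: 4:T. ✓
4: no successors, so Box (Box not q or q) holds vacuously. ✓
5: successors {1}; Box not q or q there: 1:F. ✗
Satisfying worlds: {1, 2, 3, 4}.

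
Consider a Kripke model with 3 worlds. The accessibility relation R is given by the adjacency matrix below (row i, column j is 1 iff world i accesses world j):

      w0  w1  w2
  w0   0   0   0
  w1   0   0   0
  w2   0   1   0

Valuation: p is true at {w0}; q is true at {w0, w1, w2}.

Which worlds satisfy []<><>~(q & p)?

w0: no successors, so []<><>~(q & p) holds vacuously. ✓
w1: no successors, so []<><>~(q & p) holds vacuously. ✓
w2: successors {w1}; <><>~(q & p) there: w1:F. ✗

{w0, w1}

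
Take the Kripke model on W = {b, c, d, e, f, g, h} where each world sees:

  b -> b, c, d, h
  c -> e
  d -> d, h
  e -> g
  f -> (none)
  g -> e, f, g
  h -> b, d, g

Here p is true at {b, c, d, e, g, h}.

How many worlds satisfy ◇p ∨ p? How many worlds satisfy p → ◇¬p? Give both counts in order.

6 and 2

For ◇p ∨ p:
b: ◇p is T, p is T. ✓
c: ◇p is T, p is T. ✓
d: ◇p is T, p is T. ✓
e: ◇p is T, p is T. ✓
f: ◇p is F, p is F. ✗
g: ◇p is T, p is T. ✓
h: ◇p is T, p is T. ✓
— 6 worlds.
For p → ◇¬p:
b: p is T, ◇¬p is F. ✗
c: p is T, ◇¬p is F. ✗
d: p is T, ◇¬p is F. ✗
e: p is T, ◇¬p is F. ✗
f: p is F, ◇¬p is F. ✓
g: p is T, ◇¬p is T. ✓
h: p is T, ◇¬p is F. ✗
— 2 worlds.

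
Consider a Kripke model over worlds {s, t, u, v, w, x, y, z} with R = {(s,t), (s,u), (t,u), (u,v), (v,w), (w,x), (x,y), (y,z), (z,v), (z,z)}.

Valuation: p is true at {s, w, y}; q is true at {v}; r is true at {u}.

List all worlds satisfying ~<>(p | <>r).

s: <>(p | <>r) is T. ✗
t: <>(p | <>r) is F. ✓
u: <>(p | <>r) is F. ✓
v: <>(p | <>r) is T. ✗
w: <>(p | <>r) is F. ✓
x: <>(p | <>r) is T. ✗
y: <>(p | <>r) is F. ✓
z: <>(p | <>r) is F. ✓

{t, u, w, y, z}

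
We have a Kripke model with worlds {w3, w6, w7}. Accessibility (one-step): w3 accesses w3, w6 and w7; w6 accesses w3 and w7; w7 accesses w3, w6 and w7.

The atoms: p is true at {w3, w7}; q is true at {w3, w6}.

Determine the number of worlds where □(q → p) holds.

1

w3: successors {w3, w6, w7}; q → p there: w3:T, w6:F, w7:T. ✗
w6: successors {w3, w7}; q → p there: w3:T, w7:T. ✓
w7: successors {w3, w6, w7}; q → p there: w3:T, w6:F, w7:T. ✗
Satisfying worlds: {w6}.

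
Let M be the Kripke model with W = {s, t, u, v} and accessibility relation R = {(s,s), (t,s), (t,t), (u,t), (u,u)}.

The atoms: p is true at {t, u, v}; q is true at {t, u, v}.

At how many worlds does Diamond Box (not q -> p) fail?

3

s: successors {s}; Box (not q -> p) there: s:F. ✗
t: successors {s, t}; Box (not q -> p) there: s:F, t:F. ✗
u: successors {t, u}; Box (not q -> p) there: t:F, u:T. ✓
v: no successors, so Diamond Box (not q -> p) fails. ✗
Satisfying worlds: {u}.
So Diamond Box (not q -> p) fails at the other 3 worlds.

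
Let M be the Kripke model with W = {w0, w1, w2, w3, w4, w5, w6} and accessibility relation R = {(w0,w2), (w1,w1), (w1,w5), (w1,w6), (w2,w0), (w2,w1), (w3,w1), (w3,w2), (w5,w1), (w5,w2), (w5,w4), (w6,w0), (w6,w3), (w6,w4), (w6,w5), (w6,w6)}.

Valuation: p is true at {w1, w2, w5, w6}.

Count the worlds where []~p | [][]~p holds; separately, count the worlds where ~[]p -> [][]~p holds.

1 and 4

For []~p | [][]~p:
w0: []~p is F, [][]~p is F. ✗
w1: []~p is F, [][]~p is F. ✗
w2: []~p is F, [][]~p is F. ✗
w3: []~p is F, [][]~p is F. ✗
w4: []~p is T, [][]~p is T. ✓
w5: []~p is F, [][]~p is F. ✗
w6: []~p is F, [][]~p is F. ✗
— 1 world.
For ~[]p -> [][]~p:
w0: ~[]p is F, [][]~p is F. ✓
w1: ~[]p is F, [][]~p is F. ✓
w2: ~[]p is T, [][]~p is F. ✗
w3: ~[]p is F, [][]~p is F. ✓
w4: ~[]p is F, [][]~p is T. ✓
w5: ~[]p is T, [][]~p is F. ✗
w6: ~[]p is T, [][]~p is F. ✗
— 4 worlds.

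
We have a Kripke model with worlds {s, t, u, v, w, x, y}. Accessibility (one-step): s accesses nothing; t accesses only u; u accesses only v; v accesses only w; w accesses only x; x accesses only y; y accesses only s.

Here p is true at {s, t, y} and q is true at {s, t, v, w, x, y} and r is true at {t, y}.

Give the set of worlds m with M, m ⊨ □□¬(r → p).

s: no successors, so □□¬(r → p) holds vacuously. ✓
t: successors {u}; □¬(r → p) there: u:F. ✗
u: successors {v}; □¬(r → p) there: v:F. ✗
v: successors {w}; □¬(r → p) there: w:F. ✗
w: successors {x}; □¬(r → p) there: x:F. ✗
x: successors {y}; □¬(r → p) there: y:F. ✗
y: successors {s}; □¬(r → p) there: s:T. ✓

{s, y}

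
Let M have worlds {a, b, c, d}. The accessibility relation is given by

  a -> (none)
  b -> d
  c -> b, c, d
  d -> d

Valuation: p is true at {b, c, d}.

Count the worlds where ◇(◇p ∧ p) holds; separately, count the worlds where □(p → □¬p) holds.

3 and 1

For ◇(◇p ∧ p):
a: no successors, so ◇(◇p ∧ p) fails. ✗
b: successors {d}; ◇p ∧ p there: d:T. ✓
c: successors {b, c, d}; ◇p ∧ p there: b:T, c:T, d:T. ✓
d: successors {d}; ◇p ∧ p there: d:T. ✓
— 3 worlds.
For □(p → □¬p):
a: no successors, so □(p → □¬p) holds vacuously. ✓
b: successors {d}; p → □¬p there: d:F. ✗
c: successors {b, c, d}; p → □¬p there: b:F, c:F, d:F. ✗
d: successors {d}; p → □¬p there: d:F. ✗
— 1 world.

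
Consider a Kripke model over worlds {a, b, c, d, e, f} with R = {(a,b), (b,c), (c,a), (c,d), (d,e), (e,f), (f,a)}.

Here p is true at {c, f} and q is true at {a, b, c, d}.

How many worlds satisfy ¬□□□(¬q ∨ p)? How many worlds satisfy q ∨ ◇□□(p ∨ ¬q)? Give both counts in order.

For ¬□□□(¬q ∨ p):
a: □□□(¬q ∨ p) is F. ✓
b: □□□(¬q ∨ p) is F. ✓
c: □□□(¬q ∨ p) is T. ✗
d: □□□(¬q ∨ p) is F. ✓
e: □□□(¬q ∨ p) is F. ✓
f: □□□(¬q ∨ p) is T. ✗
— 4 worlds.
For q ∨ ◇□□(p ∨ ¬q):
a: q is T, ◇□□(p ∨ ¬q) is F. ✓
b: q is T, ◇□□(p ∨ ¬q) is F. ✓
c: q is T, ◇□□(p ∨ ¬q) is T. ✓
d: q is T, ◇□□(p ∨ ¬q) is F. ✓
e: q is F, ◇□□(p ∨ ¬q) is F. ✗
f: q is F, ◇□□(p ∨ ¬q) is T. ✓
— 5 worlds.

4 and 5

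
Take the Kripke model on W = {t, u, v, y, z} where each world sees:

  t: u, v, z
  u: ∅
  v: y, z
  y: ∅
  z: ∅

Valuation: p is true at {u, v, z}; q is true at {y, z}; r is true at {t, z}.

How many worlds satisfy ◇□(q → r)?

2

t: successors {u, v, z}; □(q → r) there: u:T, v:F, z:T. ✓
u: no successors, so ◇□(q → r) fails. ✗
v: successors {y, z}; □(q → r) there: y:T, z:T. ✓
y: no successors, so ◇□(q → r) fails. ✗
z: no successors, so ◇□(q → r) fails. ✗
Satisfying worlds: {t, v}.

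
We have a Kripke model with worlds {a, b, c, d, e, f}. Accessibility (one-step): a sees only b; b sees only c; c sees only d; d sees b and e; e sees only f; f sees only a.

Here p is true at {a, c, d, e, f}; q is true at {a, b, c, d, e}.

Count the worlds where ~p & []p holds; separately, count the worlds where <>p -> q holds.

For ~p & []p:
a: ~p is F, []p is F. ✗
b: ~p is T, []p is T. ✓
c: ~p is F, []p is T. ✗
d: ~p is F, []p is F. ✗
e: ~p is F, []p is T. ✗
f: ~p is F, []p is T. ✗
— 1 world.
For <>p -> q:
a: <>p is F, q is T. ✓
b: <>p is T, q is T. ✓
c: <>p is T, q is T. ✓
d: <>p is T, q is T. ✓
e: <>p is T, q is T. ✓
f: <>p is T, q is F. ✗
— 5 worlds.

1 and 5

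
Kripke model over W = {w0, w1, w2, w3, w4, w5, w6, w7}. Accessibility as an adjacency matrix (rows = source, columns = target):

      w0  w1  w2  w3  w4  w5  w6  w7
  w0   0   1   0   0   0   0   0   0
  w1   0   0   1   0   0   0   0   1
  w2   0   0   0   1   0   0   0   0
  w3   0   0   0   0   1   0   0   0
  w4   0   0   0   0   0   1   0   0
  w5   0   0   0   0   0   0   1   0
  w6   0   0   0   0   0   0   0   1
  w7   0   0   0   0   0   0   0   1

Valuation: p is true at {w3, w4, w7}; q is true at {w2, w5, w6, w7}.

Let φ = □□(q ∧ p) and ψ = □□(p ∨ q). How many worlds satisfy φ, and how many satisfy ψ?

For □□(q ∧ p):
w0: successors {w1}; □(q ∧ p) there: w1:F. ✗
w1: successors {w2, w7}; □(q ∧ p) there: w2:F, w7:T. ✗
w2: successors {w3}; □(q ∧ p) there: w3:F. ✗
w3: successors {w4}; □(q ∧ p) there: w4:F. ✗
w4: successors {w5}; □(q ∧ p) there: w5:F. ✗
w5: successors {w6}; □(q ∧ p) there: w6:T. ✓
w6: successors {w7}; □(q ∧ p) there: w7:T. ✓
w7: successors {w7}; □(q ∧ p) there: w7:T. ✓
— 3 worlds.
For □□(p ∨ q):
w0: successors {w1}; □(p ∨ q) there: w1:T. ✓
w1: successors {w2, w7}; □(p ∨ q) there: w2:T, w7:T. ✓
w2: successors {w3}; □(p ∨ q) there: w3:T. ✓
w3: successors {w4}; □(p ∨ q) there: w4:T. ✓
w4: successors {w5}; □(p ∨ q) there: w5:T. ✓
w5: successors {w6}; □(p ∨ q) there: w6:T. ✓
w6: successors {w7}; □(p ∨ q) there: w7:T. ✓
w7: successors {w7}; □(p ∨ q) there: w7:T. ✓
— 8 worlds.

3 and 8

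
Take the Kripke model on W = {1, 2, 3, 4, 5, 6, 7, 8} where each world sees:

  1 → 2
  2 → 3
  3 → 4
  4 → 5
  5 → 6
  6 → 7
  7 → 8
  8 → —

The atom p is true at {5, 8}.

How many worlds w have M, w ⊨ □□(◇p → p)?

1: successors {2}; □(◇p → p) there: 2:T. ✓
2: successors {3}; □(◇p → p) there: 3:F. ✗
3: successors {4}; □(◇p → p) there: 4:T. ✓
4: successors {5}; □(◇p → p) there: 5:T. ✓
5: successors {6}; □(◇p → p) there: 6:F. ✗
6: successors {7}; □(◇p → p) there: 7:T. ✓
7: successors {8}; □(◇p → p) there: 8:T. ✓
8: no successors, so □□(◇p → p) holds vacuously. ✓
Satisfying worlds: {1, 3, 4, 6, 7, 8}.

6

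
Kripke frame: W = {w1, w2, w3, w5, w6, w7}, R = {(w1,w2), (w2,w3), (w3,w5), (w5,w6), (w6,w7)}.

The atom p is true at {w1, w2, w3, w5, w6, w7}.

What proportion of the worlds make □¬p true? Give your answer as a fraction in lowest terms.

1/6

w1: successors {w2}; ¬p there: w2:F. ✗
w2: successors {w3}; ¬p there: w3:F. ✗
w3: successors {w5}; ¬p there: w5:F. ✗
w5: successors {w6}; ¬p there: w6:F. ✗
w6: successors {w7}; ¬p there: w7:F. ✗
w7: no successors, so □¬p holds vacuously. ✓
That's 1 of 6 worlds, so 1/6.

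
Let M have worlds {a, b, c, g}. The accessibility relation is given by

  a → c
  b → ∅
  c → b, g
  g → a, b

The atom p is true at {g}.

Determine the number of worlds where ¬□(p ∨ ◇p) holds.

a: □(p ∨ ◇p) is T. ✗
b: □(p ∨ ◇p) is T. ✗
c: □(p ∨ ◇p) is F. ✓
g: □(p ∨ ◇p) is F. ✓
Satisfying worlds: {c, g}.

2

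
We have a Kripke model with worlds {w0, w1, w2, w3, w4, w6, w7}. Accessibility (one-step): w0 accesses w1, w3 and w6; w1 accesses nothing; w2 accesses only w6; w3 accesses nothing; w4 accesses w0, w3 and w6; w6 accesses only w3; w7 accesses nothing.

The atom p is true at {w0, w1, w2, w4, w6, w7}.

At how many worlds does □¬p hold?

w0: successors {w1, w3, w6}; ¬p there: w1:F, w3:T, w6:F. ✗
w1: no successors, so □¬p holds vacuously. ✓
w2: successors {w6}; ¬p there: w6:F. ✗
w3: no successors, so □¬p holds vacuously. ✓
w4: successors {w0, w3, w6}; ¬p there: w0:F, w3:T, w6:F. ✗
w6: successors {w3}; ¬p there: w3:T. ✓
w7: no successors, so □¬p holds vacuously. ✓
Satisfying worlds: {w1, w3, w6, w7}.

4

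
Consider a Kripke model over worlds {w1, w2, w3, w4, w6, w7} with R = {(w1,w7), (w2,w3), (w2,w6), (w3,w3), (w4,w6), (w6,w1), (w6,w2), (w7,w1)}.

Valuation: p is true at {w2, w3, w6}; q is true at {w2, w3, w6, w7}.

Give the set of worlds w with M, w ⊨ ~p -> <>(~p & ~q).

{w2, w3, w6, w7}

w1: ~p is T, <>(~p & ~q) is F. ✗
w2: ~p is F, <>(~p & ~q) is F. ✓
w3: ~p is F, <>(~p & ~q) is F. ✓
w4: ~p is T, <>(~p & ~q) is F. ✗
w6: ~p is F, <>(~p & ~q) is T. ✓
w7: ~p is T, <>(~p & ~q) is T. ✓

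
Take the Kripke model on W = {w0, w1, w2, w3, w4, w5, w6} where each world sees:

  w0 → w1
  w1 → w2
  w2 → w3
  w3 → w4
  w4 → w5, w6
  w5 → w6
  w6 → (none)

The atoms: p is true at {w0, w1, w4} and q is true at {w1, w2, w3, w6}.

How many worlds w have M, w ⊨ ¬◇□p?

4

w0: ◇□p is F. ✓
w1: ◇□p is F. ✓
w2: ◇□p is T. ✗
w3: ◇□p is F. ✓
w4: ◇□p is T. ✗
w5: ◇□p is T. ✗
w6: ◇□p is F. ✓
Satisfying worlds: {w0, w1, w3, w6}.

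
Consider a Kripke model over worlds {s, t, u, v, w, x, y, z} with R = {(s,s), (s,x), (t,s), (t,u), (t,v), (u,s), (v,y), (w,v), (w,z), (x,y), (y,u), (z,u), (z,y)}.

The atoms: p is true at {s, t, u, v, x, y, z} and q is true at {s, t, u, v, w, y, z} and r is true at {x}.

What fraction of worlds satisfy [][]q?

5/8

s: successors {s, x}; []q there: s:F, x:T. ✗
t: successors {s, u, v}; []q there: s:F, u:T, v:T. ✗
u: successors {s}; []q there: s:F. ✗
v: successors {y}; []q there: y:T. ✓
w: successors {v, z}; []q there: v:T, z:T. ✓
x: successors {y}; []q there: y:T. ✓
y: successors {u}; []q there: u:T. ✓
z: successors {u, y}; []q there: u:T, y:T. ✓
That's 5 of 8 worlds, so 5/8.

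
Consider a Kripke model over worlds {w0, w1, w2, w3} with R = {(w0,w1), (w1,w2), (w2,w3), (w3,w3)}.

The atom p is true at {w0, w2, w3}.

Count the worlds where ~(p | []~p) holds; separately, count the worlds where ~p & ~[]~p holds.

1 and 1

For ~(p | []~p):
w0: p | []~p is T. ✗
w1: p | []~p is F. ✓
w2: p | []~p is T. ✗
w3: p | []~p is T. ✗
— 1 world.
For ~p & ~[]~p:
w0: ~p is F, ~[]~p is F. ✗
w1: ~p is T, ~[]~p is T. ✓
w2: ~p is F, ~[]~p is T. ✗
w3: ~p is F, ~[]~p is T. ✗
— 1 world.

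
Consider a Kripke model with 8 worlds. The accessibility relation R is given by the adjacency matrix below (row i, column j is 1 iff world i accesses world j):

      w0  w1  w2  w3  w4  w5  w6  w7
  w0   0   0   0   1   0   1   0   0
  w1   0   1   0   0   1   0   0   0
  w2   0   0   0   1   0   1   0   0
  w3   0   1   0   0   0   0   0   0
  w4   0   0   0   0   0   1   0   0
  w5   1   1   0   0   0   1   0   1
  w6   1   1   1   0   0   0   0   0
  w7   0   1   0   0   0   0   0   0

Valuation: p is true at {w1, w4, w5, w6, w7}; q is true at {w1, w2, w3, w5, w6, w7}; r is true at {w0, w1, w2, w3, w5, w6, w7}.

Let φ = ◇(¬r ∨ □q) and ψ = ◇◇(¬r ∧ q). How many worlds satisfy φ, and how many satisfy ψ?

5 and 0

For ◇(¬r ∨ □q):
w0: successors {w3, w5}; ¬r ∨ □q there: w3:T, w5:F. ✓
w1: successors {w1, w4}; ¬r ∨ □q there: w1:F, w4:T. ✓
w2: successors {w3, w5}; ¬r ∨ □q there: w3:T, w5:F. ✓
w3: successors {w1}; ¬r ∨ □q there: w1:F. ✗
w4: successors {w5}; ¬r ∨ □q there: w5:F. ✗
w5: successors {w0, w1, w5, w7}; ¬r ∨ □q there: w0:T, w1:F, w5:F, w7:T. ✓
w6: successors {w0, w1, w2}; ¬r ∨ □q there: w0:T, w1:F, w2:T. ✓
w7: successors {w1}; ¬r ∨ □q there: w1:F. ✗
— 5 worlds.
For ◇◇(¬r ∧ q):
w0: successors {w3, w5}; ◇(¬r ∧ q) there: w3:F, w5:F. ✗
w1: successors {w1, w4}; ◇(¬r ∧ q) there: w1:F, w4:F. ✗
w2: successors {w3, w5}; ◇(¬r ∧ q) there: w3:F, w5:F. ✗
w3: successors {w1}; ◇(¬r ∧ q) there: w1:F. ✗
w4: successors {w5}; ◇(¬r ∧ q) there: w5:F. ✗
w5: successors {w0, w1, w5, w7}; ◇(¬r ∧ q) there: w0:F, w1:F, w5:F, w7:F. ✗
w6: successors {w0, w1, w2}; ◇(¬r ∧ q) there: w0:F, w1:F, w2:F. ✗
w7: successors {w1}; ◇(¬r ∧ q) there: w1:F. ✗
— 0 worlds.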